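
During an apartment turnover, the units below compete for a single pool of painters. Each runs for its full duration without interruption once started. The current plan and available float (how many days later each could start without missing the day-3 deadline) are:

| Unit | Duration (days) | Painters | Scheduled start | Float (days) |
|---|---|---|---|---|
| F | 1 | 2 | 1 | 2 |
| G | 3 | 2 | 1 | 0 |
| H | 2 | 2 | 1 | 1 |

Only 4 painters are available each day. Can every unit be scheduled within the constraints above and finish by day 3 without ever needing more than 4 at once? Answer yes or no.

Schedule F@1, G@1, H@2: d1:4  d2:4  d3:4 — peak 4 ≤ 4.

yes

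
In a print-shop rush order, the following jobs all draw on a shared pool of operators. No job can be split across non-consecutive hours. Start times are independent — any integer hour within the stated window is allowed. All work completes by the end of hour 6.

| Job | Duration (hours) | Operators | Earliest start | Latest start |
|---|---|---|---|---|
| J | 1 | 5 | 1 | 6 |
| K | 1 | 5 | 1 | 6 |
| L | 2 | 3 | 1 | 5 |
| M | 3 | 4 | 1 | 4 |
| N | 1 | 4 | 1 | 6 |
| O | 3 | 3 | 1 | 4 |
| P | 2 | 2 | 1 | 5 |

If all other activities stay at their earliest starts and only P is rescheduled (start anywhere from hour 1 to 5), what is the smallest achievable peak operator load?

P@1: h1:26  h2:12  h3:7  h4:0  h5:0  h6:0 → peak 26
P@2: h1:24  h2:12  h3:9  h4:0  h5:0  h6:0 → peak 24
P@3: h1:24  h2:10  h3:9  h4:2  h5:0  h6:0 → peak 24
P@4: h1:24  h2:10  h3:7  h4:2  h5:2  h6:0 → peak 24
P@5: h1:24  h2:10  h3:7  h4:0  h5:2  h6:2 → peak 24
Best is P@2, peak 24.

24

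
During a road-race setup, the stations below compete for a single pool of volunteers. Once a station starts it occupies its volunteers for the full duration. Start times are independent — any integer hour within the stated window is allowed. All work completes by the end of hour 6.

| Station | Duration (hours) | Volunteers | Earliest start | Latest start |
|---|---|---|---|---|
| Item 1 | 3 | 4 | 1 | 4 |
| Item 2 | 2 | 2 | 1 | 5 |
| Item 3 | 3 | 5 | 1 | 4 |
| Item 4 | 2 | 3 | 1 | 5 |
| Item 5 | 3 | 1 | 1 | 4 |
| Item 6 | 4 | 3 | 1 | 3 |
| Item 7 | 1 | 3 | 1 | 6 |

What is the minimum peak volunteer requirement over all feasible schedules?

10

Early-start (Item 1@1, Item 2@1, Item 3@1, Item 4@1, Item 5@1, Item 6@1, Item 7@1) gives peak 21: h1:21  h2:18  h3:13  h4:3  h5:0  h6:0.
Shift Item 3→4, Item 5→4, Item 6→3, Item 7→3.
Schedule Item 1@1, Item 2@1, Item 3@4, Item 4@1, Item 5@4, Item 6@3, Item 7@3: h1:9  h2:9  h3:10  h4:9  h5:9  h6:9 — peak 10.
Total volunteer-hours = 55 over 6 hours ⇒ peak ≥ ⌈55/6⌉ = 10, so 10 is optimal.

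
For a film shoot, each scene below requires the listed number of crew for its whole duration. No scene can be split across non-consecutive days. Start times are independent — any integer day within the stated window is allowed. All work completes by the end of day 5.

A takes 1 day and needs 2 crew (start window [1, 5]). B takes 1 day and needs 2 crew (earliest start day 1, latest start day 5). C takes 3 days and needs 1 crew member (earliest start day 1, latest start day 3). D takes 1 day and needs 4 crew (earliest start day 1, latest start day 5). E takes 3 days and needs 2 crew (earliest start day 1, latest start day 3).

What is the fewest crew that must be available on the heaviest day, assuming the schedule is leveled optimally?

4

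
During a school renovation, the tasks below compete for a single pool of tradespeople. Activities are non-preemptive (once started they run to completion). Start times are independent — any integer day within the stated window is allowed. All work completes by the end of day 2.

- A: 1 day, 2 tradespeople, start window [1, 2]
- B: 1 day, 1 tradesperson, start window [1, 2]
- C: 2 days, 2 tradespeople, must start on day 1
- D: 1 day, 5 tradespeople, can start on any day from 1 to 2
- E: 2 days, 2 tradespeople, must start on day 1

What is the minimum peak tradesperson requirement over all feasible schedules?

9

Early-start (A@1, B@1, C@1, D@1, E@1) gives peak 12: d1:12  d2:4.
Shift D→2.
Schedule A@1, B@1, C@1, D@2, E@1: d1:7  d2:9 — peak 9.
No arrangement of the 8 feasible schedules does better.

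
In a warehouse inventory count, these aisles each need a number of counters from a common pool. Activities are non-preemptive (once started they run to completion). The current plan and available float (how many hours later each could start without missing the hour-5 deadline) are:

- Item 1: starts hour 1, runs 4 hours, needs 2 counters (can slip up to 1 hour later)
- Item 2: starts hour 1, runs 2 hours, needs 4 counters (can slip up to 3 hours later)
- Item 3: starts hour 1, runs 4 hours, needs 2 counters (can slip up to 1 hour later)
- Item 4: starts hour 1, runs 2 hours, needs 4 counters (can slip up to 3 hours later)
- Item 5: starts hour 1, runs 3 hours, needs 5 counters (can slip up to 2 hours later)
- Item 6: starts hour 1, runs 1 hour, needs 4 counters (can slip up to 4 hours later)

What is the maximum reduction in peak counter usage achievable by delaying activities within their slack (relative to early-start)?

Early-start peak: h1:21  h2:17  h3:9  h4:4  h5:0 ⇒ 21.
Leveled (Item 1@1, Item 2@1, Item 3@1, Item 4@1, Item 5@3, Item 6@5): h1:12  h2:12  h3:9  h4:9  h5:9 ⇒ 12.
Reduction 21 − 12 = 9.

9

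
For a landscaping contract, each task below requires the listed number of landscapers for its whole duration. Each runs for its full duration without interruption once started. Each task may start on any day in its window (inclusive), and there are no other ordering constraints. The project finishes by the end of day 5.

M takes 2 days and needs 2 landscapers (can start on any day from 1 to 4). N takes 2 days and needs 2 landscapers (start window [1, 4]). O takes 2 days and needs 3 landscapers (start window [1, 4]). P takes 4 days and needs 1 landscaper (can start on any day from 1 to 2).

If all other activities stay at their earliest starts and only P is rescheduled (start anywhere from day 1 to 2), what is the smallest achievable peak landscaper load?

8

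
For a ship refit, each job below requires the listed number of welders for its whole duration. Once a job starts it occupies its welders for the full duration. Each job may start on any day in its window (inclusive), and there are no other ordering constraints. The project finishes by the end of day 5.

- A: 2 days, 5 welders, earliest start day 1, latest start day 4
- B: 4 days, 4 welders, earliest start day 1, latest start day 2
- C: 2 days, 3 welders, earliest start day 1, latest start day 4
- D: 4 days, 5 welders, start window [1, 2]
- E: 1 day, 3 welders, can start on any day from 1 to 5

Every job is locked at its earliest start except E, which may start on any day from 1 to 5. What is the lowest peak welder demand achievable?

17

E@1: d1:20  d2:17  d3:9  d4:9  d5:0 → peak 20
E@2: d1:17  d2:20  d3:9  d4:9  d5:0 → peak 20
E@3: d1:17  d2:17  d3:12  d4:9  d5:0 → peak 17
E@4: d1:17  d2:17  d3:9  d4:12  d5:0 → peak 17
E@5: d1:17  d2:17  d3:9  d4:9  d5:3 → peak 17
Best is E@3, peak 17.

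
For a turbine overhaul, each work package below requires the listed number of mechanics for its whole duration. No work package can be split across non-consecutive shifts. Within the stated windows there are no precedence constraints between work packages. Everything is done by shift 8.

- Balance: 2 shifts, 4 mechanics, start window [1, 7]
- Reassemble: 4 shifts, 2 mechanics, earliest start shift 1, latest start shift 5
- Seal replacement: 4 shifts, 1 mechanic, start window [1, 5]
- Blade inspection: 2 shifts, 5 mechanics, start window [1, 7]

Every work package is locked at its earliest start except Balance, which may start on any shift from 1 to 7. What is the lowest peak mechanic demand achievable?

8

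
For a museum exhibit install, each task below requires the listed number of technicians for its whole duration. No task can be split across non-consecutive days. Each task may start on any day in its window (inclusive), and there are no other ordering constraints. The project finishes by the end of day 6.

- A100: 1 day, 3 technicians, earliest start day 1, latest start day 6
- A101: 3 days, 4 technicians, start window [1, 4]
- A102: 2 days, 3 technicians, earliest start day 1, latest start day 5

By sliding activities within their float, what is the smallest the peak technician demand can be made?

4

Early-start (A100@1, A101@1, A102@1) gives peak 10: d1:10  d2:7  d3:4  d4:0  d5:0  d6:0.
Shift A101→2, A102→5.
Schedule A100@1, A101@2, A102@5: d1:3  d2:4  d3:4  d4:4  d5:3  d6:3 — peak 4.
Total technician-days = 21 over 6 days ⇒ peak ≥ ⌈21/6⌉ = 4, so 4 is optimal.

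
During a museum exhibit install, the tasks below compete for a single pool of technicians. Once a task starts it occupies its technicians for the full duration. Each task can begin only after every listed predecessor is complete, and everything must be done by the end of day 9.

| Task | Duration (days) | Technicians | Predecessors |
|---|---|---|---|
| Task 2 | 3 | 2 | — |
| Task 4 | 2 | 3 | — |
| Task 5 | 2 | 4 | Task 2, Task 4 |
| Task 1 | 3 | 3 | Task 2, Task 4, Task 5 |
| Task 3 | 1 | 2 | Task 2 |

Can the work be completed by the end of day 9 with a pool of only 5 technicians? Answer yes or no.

Schedule Task 2@1, Task 4@1, Task 5@4, Task 1@6, Task 3@6: d1:5  d2:5  d3:2  d4:4  d5:4  d6:5  d7:3  d8:3  d9:0 — peak 5 ≤ 5.

yes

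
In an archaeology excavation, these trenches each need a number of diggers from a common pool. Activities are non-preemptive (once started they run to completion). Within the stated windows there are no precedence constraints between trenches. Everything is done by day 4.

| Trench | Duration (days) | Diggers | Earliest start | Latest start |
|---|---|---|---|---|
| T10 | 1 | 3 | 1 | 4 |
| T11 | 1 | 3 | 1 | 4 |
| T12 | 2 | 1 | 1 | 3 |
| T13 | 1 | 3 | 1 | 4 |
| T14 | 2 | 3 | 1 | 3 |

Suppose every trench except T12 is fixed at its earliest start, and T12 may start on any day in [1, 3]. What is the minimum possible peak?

12

T12@1: d1:13  d2:4  d3:0  d4:0 → peak 13
T12@2: d1:12  d2:4  d3:1  d4:0 → peak 12
T12@3: d1:12  d2:3  d3:1  d4:1 → peak 12
Best is T12@2, peak 12.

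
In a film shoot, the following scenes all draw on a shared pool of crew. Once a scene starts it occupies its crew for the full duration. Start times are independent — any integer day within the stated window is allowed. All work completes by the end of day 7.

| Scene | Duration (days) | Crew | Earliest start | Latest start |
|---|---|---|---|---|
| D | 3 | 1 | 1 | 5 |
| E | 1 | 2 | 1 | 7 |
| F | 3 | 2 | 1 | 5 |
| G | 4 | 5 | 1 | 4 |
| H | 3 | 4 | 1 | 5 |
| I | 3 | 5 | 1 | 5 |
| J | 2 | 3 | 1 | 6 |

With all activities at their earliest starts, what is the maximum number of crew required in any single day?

22

Early-start schedule: D@1, E@1, F@1, G@1, H@1, I@1, J@1.
Load per day: day 1: 22, day 2: 20, day 3: 17, day 4: 5, day 5: 0, day 6: 0, day 7: 0.
Peak is 22.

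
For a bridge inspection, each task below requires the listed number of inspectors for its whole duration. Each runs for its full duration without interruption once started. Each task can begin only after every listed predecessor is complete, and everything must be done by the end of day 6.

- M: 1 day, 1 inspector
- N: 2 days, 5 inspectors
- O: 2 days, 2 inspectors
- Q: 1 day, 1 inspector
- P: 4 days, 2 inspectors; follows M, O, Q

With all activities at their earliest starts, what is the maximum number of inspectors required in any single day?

9

Early-start schedule: M@1, N@1, O@1, Q@1, P@3.
Load per day: day 1: 9, day 2: 7, day 3: 2, day 4: 2, day 5: 2, day 6: 2.
Peak is 9.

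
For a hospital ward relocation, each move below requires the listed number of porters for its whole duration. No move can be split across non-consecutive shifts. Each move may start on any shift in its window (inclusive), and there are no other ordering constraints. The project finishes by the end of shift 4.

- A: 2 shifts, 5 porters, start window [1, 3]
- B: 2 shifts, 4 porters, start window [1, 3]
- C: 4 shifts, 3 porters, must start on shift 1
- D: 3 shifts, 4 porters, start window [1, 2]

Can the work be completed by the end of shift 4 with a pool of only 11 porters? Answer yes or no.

no

The minimum achievable peak is 12; 11 < 12, so no feasible schedule stays within the cap.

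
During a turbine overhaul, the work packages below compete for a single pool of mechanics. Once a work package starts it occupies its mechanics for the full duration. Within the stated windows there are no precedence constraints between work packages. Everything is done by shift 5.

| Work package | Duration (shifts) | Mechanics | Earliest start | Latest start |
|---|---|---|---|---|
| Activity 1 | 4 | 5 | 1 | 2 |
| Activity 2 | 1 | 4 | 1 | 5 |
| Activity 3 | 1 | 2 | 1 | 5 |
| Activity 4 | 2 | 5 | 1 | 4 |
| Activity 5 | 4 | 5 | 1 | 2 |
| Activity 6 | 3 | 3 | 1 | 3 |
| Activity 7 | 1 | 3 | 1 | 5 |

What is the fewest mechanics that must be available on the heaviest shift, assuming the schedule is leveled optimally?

15

Early-start (Activity 1@1, Activity 2@1, Activity 3@1, Activity 4@1, Activity 5@1, Activity 6@1, Activity 7@1) gives peak 27: s1:27  s2:18  s3:13  s4:10  s5:0.
Shift Activity 4→4, Activity 5→2, Activity 7→5.
Schedule Activity 1@1, Activity 2@1, Activity 3@1, Activity 4@4, Activity 5@2, Activity 6@1, Activity 7@5: s1:14  s2:13  s3:13  s4:15  s5:13 — peak 15.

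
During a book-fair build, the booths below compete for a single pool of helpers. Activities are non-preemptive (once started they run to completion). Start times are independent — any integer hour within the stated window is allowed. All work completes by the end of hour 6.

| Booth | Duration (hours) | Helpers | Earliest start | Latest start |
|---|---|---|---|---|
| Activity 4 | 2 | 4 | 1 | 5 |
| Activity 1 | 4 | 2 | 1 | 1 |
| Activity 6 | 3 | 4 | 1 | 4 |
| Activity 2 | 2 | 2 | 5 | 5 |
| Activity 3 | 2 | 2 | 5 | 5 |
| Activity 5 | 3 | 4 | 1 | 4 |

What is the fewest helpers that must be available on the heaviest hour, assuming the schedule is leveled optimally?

Early-start (Activity 4@1, Activity 1@1, Activity 6@1, Activity 2@5, Activity 3@5, Activity 5@1) gives peak 14: h1:14  h2:14  h3:10  h4:2  h5:4  h6:4.
Shift Activity 5→3.
Schedule Activity 4@1, Activity 1@1, Activity 6@1, Activity 2@5, Activity 3@5, Activity 5@3: h1:10  h2:10  h3:10  h4:6  h5:8  h6:4 — peak 10.

10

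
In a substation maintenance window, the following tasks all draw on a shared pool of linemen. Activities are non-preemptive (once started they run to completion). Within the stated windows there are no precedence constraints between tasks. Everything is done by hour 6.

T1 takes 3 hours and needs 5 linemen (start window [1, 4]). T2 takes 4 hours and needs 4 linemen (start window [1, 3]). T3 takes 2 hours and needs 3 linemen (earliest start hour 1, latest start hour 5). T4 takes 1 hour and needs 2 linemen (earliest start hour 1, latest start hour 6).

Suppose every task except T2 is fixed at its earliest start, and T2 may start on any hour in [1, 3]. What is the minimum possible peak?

T2@1: h1:14  h2:12  h3:9  h4:4  h5:0  h6:0 → peak 14
T2@2: h1:10  h2:12  h3:9  h4:4  h5:4  h6:0 → peak 12
T2@3: h1:10  h2:8  h3:9  h4:4  h5:4  h6:4 → peak 10
Best is T2@3, peak 10.

10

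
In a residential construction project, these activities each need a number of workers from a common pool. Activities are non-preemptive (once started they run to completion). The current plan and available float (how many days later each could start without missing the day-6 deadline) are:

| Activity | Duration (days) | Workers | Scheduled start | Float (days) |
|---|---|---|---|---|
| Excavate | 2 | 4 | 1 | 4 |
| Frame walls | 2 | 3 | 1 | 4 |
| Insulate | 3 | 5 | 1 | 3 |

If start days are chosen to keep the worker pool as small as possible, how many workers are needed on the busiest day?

Early-start (Excavate@1, Frame walls@1, Insulate@1) gives peak 12: d1:12  d2:12  d3:5  d4:0  d5:0  d6:0.
Shift Insulate→3.
Schedule Excavate@1, Frame walls@1, Insulate@3: d1:7  d2:7  d3:5  d4:5  d5:5  d6:0 — peak 7.

7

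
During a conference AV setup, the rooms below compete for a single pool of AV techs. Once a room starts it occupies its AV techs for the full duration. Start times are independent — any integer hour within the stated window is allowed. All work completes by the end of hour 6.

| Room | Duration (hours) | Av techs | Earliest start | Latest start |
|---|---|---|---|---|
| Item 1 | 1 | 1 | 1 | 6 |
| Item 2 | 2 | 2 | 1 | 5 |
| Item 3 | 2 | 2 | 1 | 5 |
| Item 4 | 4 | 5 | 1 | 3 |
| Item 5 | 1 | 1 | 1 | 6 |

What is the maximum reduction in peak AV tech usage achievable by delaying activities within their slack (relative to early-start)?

Early-start peak: h1:11  h2:9  h3:5  h4:5  h5:0  h6:0 ⇒ 11.
Leveled (Item 1@1, Item 2@1, Item 3@1, Item 4@3, Item 5@2): h1:5  h2:5  h3:5  h4:5  h5:5  h6:5 ⇒ 5.
Reduction 11 − 5 = 6.

6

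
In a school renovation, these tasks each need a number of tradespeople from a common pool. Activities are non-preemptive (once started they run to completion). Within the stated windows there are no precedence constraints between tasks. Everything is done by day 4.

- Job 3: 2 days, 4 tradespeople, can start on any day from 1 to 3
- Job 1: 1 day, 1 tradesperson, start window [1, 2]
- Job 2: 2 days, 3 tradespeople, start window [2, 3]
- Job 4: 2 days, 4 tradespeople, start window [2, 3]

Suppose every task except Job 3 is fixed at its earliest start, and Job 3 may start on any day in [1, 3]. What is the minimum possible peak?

11

Job 3@1: d1:5  d2:11  d3:7  d4:0 → peak 11
Job 3@2: d1:1  d2:11  d3:11  d4:0 → peak 11
Job 3@3: d1:1  d2:7  d3:11  d4:4 → peak 11
Best is Job 3@1, peak 11.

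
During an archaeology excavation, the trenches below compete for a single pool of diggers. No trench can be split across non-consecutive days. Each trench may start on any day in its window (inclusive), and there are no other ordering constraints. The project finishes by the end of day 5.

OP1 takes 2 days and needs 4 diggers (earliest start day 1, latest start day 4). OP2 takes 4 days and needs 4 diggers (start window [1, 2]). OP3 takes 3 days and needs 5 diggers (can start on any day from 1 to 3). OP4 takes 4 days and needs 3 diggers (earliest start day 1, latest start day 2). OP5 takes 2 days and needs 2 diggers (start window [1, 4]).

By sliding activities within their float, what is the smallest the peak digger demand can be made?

Early-start (OP1@1, OP2@1, OP3@1, OP4@1, OP5@1) gives peak 18: d1:18  d2:18  d3:12  d4:7  d5:0.
Shift OP3→3.
Schedule OP1@1, OP2@1, OP3@3, OP4@1, OP5@1: d1:13  d2:13  d3:12  d4:12  d5:5 — peak 13.

13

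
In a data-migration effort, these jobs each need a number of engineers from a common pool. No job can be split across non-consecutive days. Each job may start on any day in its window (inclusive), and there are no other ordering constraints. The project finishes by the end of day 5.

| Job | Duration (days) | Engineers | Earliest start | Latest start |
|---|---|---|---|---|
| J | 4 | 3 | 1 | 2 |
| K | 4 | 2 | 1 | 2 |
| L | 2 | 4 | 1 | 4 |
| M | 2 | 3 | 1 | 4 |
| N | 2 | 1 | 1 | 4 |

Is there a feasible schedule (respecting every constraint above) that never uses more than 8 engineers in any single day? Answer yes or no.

The minimum achievable peak is 9; 8 < 9, so no feasible schedule stays within the cap.

no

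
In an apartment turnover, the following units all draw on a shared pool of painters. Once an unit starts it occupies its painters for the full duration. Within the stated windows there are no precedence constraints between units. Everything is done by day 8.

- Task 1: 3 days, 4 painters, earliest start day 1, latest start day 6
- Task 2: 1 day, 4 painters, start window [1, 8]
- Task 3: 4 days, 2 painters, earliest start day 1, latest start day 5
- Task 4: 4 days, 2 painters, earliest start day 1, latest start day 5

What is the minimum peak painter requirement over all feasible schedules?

Early-start (Task 1@1, Task 2@1, Task 3@1, Task 4@1) gives peak 12: d1:12  d2:8  d3:8  d4:4  d5:0  d6:0  d7:0  d8:0.
Shift Task 2→4, Task 3→5, Task 4→5.
Schedule Task 1@1, Task 2@4, Task 3@5, Task 4@5: d1:4  d2:4  d3:4  d4:4  d5:4  d6:4  d7:4  d8:4 — peak 4.
Total painter-days = 32 over 8 days ⇒ peak ≥ ⌈32/8⌉ = 4, so 4 is optimal.

4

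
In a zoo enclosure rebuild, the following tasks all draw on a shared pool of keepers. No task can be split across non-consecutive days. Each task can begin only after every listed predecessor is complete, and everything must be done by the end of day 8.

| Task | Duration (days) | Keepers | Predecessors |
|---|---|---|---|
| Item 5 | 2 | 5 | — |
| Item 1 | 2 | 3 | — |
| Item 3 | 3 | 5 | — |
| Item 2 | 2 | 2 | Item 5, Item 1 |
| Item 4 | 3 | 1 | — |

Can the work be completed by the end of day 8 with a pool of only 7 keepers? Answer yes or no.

Schedule Item 5@1, Item 1@3, Item 3@5, Item 2@5, Item 4@1: d1:6  d2:6  d3:4  d4:3  d5:7  d6:7  d7:5  d8:0 — peak 7 ≤ 7.

yes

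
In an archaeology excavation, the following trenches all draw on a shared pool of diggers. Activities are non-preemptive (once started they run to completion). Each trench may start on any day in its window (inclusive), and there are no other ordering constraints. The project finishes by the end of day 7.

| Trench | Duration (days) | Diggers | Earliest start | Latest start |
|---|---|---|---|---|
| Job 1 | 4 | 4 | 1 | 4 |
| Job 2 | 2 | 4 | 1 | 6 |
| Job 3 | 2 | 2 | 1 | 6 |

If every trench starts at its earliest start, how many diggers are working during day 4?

At early start, day 4 has: Job 1.
Demand: 4 = 4.

4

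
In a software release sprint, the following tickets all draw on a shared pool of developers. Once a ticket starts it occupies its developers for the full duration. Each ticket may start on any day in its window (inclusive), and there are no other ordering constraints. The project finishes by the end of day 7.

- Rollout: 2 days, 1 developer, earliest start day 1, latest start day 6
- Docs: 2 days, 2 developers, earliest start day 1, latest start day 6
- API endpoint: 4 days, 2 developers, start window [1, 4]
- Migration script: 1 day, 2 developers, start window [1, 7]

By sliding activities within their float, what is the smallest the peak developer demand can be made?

Early-start (Rollout@1, Docs@1, API endpoint@1, Migration script@1) gives peak 7: d1:7  d2:5  d3:2  d4:2  d5:0  d6:0  d7:0.
Shift API endpoint→3, Migration script→7.
Schedule Rollout@1, Docs@1, API endpoint@3, Migration script@7: d1:3  d2:3  d3:2  d4:2  d5:2  d6:2  d7:2 — peak 3.
Total developer-days = 16 over 7 days ⇒ peak ≥ ⌈16/7⌉ = 3, so 3 is optimal.

3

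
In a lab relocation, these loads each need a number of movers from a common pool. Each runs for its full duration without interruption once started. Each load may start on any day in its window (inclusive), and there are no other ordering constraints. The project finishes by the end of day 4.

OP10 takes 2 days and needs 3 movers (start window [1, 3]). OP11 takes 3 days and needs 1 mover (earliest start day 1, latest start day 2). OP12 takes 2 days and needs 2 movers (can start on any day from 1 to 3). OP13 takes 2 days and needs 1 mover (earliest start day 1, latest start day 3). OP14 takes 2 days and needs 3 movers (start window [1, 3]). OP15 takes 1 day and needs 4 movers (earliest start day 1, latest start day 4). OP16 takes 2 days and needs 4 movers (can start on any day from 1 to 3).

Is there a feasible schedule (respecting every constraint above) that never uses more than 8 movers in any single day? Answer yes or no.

no

Total mover-days = 33; over 4 days the average is 33/4 > 8, so some day must exceed 8.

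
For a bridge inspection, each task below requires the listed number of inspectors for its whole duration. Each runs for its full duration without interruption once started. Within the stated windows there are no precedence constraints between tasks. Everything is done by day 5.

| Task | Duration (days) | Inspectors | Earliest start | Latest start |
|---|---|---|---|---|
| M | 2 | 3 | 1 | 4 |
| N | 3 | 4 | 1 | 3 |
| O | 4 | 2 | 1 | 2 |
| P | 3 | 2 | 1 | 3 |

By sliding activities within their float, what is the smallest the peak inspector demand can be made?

Early-start (M@1, N@1, O@1, P@1) gives peak 11: d1:11  d2:11  d3:8  d4:2  d5:0.
Shift N→3.
Schedule M@1, N@3, O@1, P@1: d1:7  d2:7  d3:8  d4:6  d5:4 — peak 8.

8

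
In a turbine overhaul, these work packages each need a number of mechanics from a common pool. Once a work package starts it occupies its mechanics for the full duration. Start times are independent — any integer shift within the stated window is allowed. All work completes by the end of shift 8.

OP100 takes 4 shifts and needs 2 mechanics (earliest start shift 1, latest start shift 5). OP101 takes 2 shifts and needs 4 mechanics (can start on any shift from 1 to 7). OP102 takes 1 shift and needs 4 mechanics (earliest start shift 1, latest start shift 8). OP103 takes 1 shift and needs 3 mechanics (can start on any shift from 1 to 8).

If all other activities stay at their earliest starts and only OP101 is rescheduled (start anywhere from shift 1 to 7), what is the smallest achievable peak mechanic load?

9

OP101@1: s1:13  s2:6  s3:2  s4:2  s5:0  s6:0  s7:0  s8:0 → peak 13
OP101@2: s1:9  s2:6  s3:6  s4:2  s5:0  s6:0  s7:0  s8:0 → peak 9
OP101@3: s1:9  s2:2  s3:6  s4:6  s5:0  s6:0  s7:0  s8:0 → peak 9
OP101@4: s1:9  s2:2  s3:2  s4:6  s5:4  s6:0  s7:0  s8:0 → peak 9
OP101@5: s1:9  s2:2  s3:2  s4:2  s5:4  s6:4  s7:0  s8:0 → peak 9
OP101@6: s1:9  s2:2  s3:2  s4:2  s5:0  s6:4  s7:4  s8:0 → peak 9
OP101@7: s1:9  s2:2  s3:2  s4:2  s5:0  s6:0  s7:4  s8:4 → peak 9
Best is OP101@2, peak 9.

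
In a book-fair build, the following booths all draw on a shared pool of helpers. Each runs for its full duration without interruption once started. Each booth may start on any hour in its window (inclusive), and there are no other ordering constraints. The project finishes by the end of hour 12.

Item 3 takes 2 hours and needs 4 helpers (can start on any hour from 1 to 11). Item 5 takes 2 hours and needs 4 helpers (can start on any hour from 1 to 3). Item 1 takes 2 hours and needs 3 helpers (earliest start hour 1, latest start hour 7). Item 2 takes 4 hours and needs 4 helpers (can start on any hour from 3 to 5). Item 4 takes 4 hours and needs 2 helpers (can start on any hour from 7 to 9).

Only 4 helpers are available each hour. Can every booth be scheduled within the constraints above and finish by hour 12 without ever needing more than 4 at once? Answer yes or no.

no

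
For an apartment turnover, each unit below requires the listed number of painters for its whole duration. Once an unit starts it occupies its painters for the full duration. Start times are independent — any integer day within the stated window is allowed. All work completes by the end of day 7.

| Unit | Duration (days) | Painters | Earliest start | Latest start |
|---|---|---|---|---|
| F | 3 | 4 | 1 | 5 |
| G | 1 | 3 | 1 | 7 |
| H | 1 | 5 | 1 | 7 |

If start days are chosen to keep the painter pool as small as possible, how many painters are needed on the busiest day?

5

Early-start (F@1, G@1, H@1) gives peak 12: d1:12  d2:4  d3:4  d4:0  d5:0  d6:0  d7:0.
Shift G→4, H→5.
Schedule F@1, G@4, H@5: d1:4  d2:4  d3:4  d4:3  d5:5  d6:0  d7:0 — peak 5.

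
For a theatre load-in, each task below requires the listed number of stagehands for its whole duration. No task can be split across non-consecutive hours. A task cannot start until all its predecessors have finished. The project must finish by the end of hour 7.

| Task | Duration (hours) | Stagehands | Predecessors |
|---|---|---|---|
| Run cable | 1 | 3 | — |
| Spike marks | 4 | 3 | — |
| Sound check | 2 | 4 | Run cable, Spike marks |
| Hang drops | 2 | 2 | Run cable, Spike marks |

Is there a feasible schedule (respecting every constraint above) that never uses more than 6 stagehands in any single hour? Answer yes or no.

yes

Schedule Run cable@1, Spike marks@1, Sound check@5, Hang drops@5: h1:6  h2:3  h3:3  h4:3  h5:6  h6:6  h7:0 — peak 6 ≤ 6.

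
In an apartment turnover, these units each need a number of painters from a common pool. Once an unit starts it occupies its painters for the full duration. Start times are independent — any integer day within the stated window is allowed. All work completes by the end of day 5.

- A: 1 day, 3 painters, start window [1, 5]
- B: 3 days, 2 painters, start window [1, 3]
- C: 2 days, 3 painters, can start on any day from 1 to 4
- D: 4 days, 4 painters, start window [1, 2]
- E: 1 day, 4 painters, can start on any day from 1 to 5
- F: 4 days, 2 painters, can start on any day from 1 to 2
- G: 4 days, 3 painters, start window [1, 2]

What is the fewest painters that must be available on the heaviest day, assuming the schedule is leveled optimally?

Early-start (A@1, B@1, C@1, D@1, E@1, F@1, G@1) gives peak 21: d1:21  d2:14  d3:11  d4:9  d5:0.
Shift C→4, E→5, G→2.
Schedule A@1, B@1, C@4, D@1, E@5, F@1, G@2: d1:11  d2:11  d3:11  d4:12  d5:10 — peak 12.

12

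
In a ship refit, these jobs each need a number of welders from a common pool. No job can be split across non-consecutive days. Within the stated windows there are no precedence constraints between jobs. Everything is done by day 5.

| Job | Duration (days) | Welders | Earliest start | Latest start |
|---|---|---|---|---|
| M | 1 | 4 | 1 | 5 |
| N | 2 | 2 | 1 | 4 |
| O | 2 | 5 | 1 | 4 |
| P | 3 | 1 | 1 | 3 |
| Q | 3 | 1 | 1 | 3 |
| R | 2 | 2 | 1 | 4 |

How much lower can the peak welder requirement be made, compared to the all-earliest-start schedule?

Early-start peak: d1:15  d2:11  d3:2  d4:0  d5:0 ⇒ 15.
Leveled (M@1, N@2, O@4, P@1, Q@1, R@2): d1:6  d2:6  d3:6  d4:5  d5:5 ⇒ 6.
Reduction 15 − 6 = 9.

9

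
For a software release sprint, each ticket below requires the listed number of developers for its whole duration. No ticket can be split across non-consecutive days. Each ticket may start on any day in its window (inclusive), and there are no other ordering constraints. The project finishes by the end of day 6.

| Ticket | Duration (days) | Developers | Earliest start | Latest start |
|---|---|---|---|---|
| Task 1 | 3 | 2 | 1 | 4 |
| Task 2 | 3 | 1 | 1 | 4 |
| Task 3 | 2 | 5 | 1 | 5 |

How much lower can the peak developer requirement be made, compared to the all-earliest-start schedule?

3

Early-start peak: d1:8  d2:8  d3:3  d4:0  d5:0  d6:0 ⇒ 8.
Leveled (Task 1@1, Task 2@1, Task 3@4): d1:3  d2:3  d3:3  d4:5  d5:5  d6:0 ⇒ 5.
Reduction 8 − 5 = 3.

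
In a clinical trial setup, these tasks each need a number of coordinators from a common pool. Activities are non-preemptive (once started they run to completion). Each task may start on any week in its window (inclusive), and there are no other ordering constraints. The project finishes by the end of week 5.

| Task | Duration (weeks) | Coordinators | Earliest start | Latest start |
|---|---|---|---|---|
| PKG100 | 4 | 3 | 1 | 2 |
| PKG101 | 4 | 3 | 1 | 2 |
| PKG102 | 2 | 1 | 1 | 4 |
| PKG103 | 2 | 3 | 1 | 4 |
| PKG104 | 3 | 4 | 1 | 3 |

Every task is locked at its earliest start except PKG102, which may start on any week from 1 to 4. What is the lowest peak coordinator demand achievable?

PKG102@1: w1:14  w2:14  w3:10  w4:6  w5:0 → peak 14
PKG102@2: w1:13  w2:14  w3:11  w4:6  w5:0 → peak 14
PKG102@3: w1:13  w2:13  w3:11  w4:7  w5:0 → peak 13
PKG102@4: w1:13  w2:13  w3:10  w4:7  w5:1 → peak 13
Best is PKG102@3, peak 13.

13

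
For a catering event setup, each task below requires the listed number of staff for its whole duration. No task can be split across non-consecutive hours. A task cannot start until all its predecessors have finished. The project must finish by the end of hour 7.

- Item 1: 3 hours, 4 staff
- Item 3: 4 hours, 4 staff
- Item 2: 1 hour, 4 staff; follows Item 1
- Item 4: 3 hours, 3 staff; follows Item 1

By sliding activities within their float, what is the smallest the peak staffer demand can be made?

Early-start (Item 1@1, Item 3@1, Item 2@4, Item 4@4) gives peak 11: h1:8  h2:8  h3:8  h4:11  h5:3  h6:3  h7:0.
Shift Item 4→5.
Schedule Item 1@1, Item 3@1, Item 2@4, Item 4@5: h1:8  h2:8  h3:8  h4:8  h5:3  h6:3  h7:3 — peak 8.

8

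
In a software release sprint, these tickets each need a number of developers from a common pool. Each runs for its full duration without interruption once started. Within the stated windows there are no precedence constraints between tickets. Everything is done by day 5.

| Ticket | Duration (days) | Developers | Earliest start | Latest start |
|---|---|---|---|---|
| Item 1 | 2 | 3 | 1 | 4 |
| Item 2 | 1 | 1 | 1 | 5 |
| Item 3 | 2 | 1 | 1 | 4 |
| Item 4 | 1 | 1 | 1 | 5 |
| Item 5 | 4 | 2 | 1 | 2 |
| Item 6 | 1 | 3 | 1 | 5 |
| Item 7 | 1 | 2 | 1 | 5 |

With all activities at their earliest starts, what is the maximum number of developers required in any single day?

Early-start schedule: Item 1@1, Item 2@1, Item 3@1, Item 4@1, Item 5@1, Item 6@1, Item 7@1.
Load per day: day 1: 13, day 2: 6, day 3: 2, day 4: 2, day 5: 0.
Peak is 13.

13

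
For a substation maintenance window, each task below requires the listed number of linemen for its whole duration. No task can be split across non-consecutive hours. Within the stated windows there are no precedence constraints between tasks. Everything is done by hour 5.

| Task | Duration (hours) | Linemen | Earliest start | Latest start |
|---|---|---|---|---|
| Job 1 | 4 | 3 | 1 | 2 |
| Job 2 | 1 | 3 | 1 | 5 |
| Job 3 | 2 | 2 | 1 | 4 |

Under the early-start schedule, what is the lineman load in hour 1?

At early start, hour 1 has: Job 1, Job 2, Job 3.
Demand: 3 + 3 + 2 = 8.

8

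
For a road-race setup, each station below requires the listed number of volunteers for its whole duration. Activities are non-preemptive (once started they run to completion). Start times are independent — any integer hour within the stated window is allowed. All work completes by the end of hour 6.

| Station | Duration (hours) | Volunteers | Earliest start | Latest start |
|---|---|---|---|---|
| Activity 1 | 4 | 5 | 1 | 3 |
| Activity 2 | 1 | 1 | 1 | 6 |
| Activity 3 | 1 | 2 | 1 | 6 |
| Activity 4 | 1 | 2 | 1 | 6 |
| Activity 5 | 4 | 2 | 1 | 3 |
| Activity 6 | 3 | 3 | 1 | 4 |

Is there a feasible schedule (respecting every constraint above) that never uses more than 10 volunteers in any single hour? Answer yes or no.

Schedule Activity 1@1, Activity 2@1, Activity 3@1, Activity 4@1, Activity 5@2, Activity 6@2: h1:10  h2:10  h3:10  h4:10  h5:2  h6:0 — peak 10 ≤ 10.

yes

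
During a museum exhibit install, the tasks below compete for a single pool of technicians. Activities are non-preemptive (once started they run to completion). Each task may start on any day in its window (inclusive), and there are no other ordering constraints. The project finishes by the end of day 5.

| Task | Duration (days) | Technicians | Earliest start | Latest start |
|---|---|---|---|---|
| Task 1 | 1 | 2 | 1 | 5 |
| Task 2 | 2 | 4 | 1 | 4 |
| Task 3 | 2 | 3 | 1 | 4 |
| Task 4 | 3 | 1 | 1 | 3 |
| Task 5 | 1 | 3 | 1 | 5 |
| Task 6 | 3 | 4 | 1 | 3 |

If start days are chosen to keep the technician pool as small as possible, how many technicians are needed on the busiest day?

Early-start (Task 1@1, Task 2@1, Task 3@1, Task 4@1, Task 5@1, Task 6@1) gives peak 17: d1:17  d2:12  d3:5  d4:0  d5:0.
Shift Task 3→2, Task 5→4, Task 6→3.
Schedule Task 1@1, Task 2@1, Task 3@2, Task 4@1, Task 5@4, Task 6@3: d1:7  d2:8  d3:8  d4:7  d5:4 — peak 8.

8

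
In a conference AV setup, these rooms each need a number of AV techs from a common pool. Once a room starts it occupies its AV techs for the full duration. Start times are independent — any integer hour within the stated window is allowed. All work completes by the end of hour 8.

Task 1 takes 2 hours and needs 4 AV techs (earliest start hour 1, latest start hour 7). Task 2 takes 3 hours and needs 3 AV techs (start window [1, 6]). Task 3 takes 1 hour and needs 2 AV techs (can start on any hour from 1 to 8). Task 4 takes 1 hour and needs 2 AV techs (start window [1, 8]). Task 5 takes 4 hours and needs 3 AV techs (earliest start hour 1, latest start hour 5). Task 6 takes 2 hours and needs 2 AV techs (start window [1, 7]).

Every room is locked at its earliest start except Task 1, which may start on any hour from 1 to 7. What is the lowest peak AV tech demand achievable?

12

Task 1@1: h1:16  h2:12  h3:6  h4:3  h5:0  h6:0  h7:0  h8:0 → peak 16
Task 1@2: h1:12  h2:12  h3:10  h4:3  h5:0  h6:0  h7:0  h8:0 → peak 12
Task 1@3: h1:12  h2:8  h3:10  h4:7  h5:0  h6:0  h7:0  h8:0 → peak 12
Task 1@4: h1:12  h2:8  h3:6  h4:7  h5:4  h6:0  h7:0  h8:0 → peak 12
Task 1@5: h1:12  h2:8  h3:6  h4:3  h5:4  h6:4  h7:0  h8:0 → peak 12
Task 1@6: h1:12  h2:8  h3:6  h4:3  h5:0  h6:4  h7:4  h8:0 → peak 12
Task 1@7: h1:12  h2:8  h3:6  h4:3  h5:0  h6:0  h7:4  h8:4 → peak 12
Best is Task 1@2, peak 12.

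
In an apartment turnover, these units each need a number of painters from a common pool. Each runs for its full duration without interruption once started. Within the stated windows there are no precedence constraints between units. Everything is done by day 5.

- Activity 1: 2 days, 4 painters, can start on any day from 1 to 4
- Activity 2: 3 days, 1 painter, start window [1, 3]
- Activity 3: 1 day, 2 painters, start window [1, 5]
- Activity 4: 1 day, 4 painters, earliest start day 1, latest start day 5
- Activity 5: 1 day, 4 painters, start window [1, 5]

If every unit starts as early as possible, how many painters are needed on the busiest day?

15

Early-start schedule: Activity 1@1, Activity 2@1, Activity 3@1, Activity 4@1, Activity 5@1.
Load per day: day 1: 15, day 2: 5, day 3: 1, day 4: 0, day 5: 0.
Peak is 15.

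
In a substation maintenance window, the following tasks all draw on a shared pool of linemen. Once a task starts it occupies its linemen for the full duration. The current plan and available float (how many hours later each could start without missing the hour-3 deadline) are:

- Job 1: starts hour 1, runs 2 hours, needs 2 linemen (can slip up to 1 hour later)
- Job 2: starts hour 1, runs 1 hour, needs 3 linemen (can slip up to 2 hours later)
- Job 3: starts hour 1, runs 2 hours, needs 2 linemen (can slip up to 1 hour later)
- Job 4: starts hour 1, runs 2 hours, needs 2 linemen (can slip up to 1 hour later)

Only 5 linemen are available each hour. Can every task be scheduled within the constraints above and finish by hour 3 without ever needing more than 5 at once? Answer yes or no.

no

The minimum achievable peak is 6; 5 < 6, so no feasible schedule stays within the cap.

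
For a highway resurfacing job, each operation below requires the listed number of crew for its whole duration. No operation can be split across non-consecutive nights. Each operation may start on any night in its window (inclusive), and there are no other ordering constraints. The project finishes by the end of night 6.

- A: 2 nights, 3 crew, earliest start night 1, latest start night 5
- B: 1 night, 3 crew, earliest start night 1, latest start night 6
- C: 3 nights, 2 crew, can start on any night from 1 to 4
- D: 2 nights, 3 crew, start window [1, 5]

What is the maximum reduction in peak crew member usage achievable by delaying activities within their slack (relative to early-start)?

6

Early-start peak: n1:11  n2:8  n3:2  n4:0  n5:0  n6:0 ⇒ 11.
Leveled (A@1, B@3, C@1, D@4): n1:5  n2:5  n3:5  n4:3  n5:3  n6:0 ⇒ 5.
Reduction 11 − 5 = 6.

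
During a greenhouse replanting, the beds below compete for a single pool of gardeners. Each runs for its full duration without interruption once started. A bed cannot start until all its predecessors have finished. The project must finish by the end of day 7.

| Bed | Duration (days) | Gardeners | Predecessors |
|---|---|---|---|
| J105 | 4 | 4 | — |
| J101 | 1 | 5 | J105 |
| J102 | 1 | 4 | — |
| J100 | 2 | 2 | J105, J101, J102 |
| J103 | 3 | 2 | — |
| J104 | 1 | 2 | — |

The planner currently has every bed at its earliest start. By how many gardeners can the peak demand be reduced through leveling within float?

4

Early-start peak: d1:12  d2:6  d3:6  d4:4  d5:5  d6:2  d7:2 ⇒ 12.
Leveled (J105@1, J101@5, J102@1, J100@6, J103@2, J104@2): d1:8  d2:8  d3:6  d4:6  d5:5  d6:2  d7:2 ⇒ 8.
Reduction 12 − 8 = 4.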